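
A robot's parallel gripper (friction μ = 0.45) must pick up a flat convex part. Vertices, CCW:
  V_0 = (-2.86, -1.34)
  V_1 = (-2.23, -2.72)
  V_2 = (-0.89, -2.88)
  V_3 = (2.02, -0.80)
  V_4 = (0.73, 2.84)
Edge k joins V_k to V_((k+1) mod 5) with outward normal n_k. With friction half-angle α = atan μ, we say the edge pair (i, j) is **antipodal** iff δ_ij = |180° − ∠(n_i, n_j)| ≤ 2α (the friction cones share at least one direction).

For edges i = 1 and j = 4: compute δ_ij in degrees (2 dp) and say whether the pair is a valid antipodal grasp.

δ = 56.15°, invalid

α = atan 0.45 = 24.23°;  2α = 48.46°
edge 1: e_1 = (+1.34, -0.16);  n_1 = (-0.1186, -0.9929)
edge 4: e_4 = (-3.59, -4.18);  n_4 = (-0.7586, +0.6515)
∠(n_1, n_4) = 123.85°
δ = |180° − 123.85°| = 56.15°
56.15° > 2α = 48.46°  →  invalid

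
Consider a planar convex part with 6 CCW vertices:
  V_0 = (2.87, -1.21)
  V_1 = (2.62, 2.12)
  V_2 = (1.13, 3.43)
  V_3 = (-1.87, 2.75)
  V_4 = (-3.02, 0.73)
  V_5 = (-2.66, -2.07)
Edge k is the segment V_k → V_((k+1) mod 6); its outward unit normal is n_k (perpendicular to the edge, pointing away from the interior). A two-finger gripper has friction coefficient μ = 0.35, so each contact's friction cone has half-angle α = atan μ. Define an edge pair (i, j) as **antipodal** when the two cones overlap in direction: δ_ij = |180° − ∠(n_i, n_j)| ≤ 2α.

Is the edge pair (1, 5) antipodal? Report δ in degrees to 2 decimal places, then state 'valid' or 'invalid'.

α = atan 0.35 = 19.29°;  2α = 38.58°
edge 1: e_1 = (-1.49, +1.31);  n_1 = (+0.6603, +0.7510)
edge 5: e_5 = (+5.53, +0.86);  n_5 = (+0.1537, -0.9881)
∠(n_1, n_5) = 129.84°
δ = |180° − 129.84°| = 50.16°
50.16° > 2α = 38.58°  →  invalid

δ = 50.16°, invalid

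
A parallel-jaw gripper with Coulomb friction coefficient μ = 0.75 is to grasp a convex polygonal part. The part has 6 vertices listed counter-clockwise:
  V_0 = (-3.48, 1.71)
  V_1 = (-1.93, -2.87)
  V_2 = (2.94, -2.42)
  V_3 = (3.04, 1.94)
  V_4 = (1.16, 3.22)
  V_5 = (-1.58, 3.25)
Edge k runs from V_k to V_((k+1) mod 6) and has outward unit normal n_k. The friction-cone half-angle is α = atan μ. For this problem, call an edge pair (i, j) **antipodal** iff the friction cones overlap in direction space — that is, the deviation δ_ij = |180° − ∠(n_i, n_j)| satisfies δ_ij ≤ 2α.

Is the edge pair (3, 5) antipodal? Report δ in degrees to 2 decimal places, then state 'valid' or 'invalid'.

α = atan 0.75 = 36.87°;  2α = 73.74°
edge 3: e_3 = (-1.88, +1.28);  n_3 = (+0.5628, +0.8266)
edge 5: e_5 = (-1.90, -1.54);  n_5 = (-0.6297, +0.7769)
∠(n_3, n_5) = 73.27°
δ = |180° − 73.27°| = 106.73°
106.73° > 2α = 73.74°  →  invalid

δ = 106.73°, invalid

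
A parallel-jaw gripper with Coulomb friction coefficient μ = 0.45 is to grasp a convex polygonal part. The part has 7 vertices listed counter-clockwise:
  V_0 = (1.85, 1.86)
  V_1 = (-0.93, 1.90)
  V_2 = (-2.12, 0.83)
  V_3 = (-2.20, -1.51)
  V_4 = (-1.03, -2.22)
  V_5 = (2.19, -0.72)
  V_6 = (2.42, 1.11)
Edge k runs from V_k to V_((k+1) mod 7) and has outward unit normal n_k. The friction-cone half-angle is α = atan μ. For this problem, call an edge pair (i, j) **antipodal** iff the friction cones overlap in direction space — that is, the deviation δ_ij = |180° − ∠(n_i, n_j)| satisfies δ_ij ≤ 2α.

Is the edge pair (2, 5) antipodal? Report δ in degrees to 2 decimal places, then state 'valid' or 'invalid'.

δ = 5.21°, valid

α = atan 0.45 = 24.23°;  2α = 48.46°
edge 2: e_2 = (-0.08, -2.34);  n_2 = (-0.9994, +0.0342)
edge 5: e_5 = (+0.23, +1.83);  n_5 = (+0.9922, -0.1247)
∠(n_2, n_5) = 174.79°
δ = |180° − 174.79°| = 5.21°
5.21° ≤ 2α = 48.46°  →  valid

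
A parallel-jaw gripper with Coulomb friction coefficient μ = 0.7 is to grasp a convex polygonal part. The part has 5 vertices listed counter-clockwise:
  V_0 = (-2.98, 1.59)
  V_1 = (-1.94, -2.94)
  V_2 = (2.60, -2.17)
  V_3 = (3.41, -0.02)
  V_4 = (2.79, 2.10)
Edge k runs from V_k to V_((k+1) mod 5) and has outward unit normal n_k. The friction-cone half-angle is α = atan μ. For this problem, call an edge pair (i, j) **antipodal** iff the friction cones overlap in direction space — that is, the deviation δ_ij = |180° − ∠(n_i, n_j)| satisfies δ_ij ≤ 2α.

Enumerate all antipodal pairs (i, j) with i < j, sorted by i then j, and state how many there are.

count = 4; pairs: (0,2), (0,3), (1,4), (2,4)

α = atan 0.7 = 34.99°;  2α = 69.98°
n_0 = (-0.9746, -0.2238)
n_1 = (+0.1672, -0.9859)
n_2 = (+0.9358, -0.3526)
n_3 = (+0.9598, +0.2807)
n_4 = (-0.0880, +0.9961)
  (0,1): δ = 93.30°  ·
  (0,2): δ = 33.57°  ✓
  (0,3): δ = 3.37°  ✓
  (0,4): δ = 82.12°  ·
  (1,2): δ = 120.27°  ·
  (1,3): δ = 83.32°  ·
  (1,4): δ = 4.57°  ✓
  (2,3): δ = 143.05°  ·
  (2,4): δ = 64.31°  ✓
  (3,4): δ = 101.25°  ·
antipodal pairs: 4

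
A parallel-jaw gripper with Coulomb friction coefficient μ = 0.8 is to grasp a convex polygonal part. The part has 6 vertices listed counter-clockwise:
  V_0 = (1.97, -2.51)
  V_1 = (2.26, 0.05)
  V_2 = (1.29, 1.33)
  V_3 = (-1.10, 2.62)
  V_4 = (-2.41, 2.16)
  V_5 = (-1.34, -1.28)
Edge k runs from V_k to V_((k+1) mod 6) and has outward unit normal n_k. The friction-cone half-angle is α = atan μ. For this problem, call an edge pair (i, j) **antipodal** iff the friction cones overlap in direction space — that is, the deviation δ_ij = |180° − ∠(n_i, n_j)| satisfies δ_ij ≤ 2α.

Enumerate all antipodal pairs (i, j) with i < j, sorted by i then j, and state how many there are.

count = 8; pairs: (0,3), (0,4), (0,5), (1,4), (1,5), (2,4), (2,5), (3,5)

α = atan 0.8 = 38.66°;  2α = 77.32°
n_0 = (+0.9936, -0.1126)
n_1 = (+0.7970, +0.6040)
n_2 = (+0.4750, +0.8800)
n_3 = (-0.3313, +0.9435)
n_4 = (-0.9549, -0.2970)
n_5 = (-0.3483, -0.9374)
  (0,1): δ = 136.38°  ·
  (0,2): δ = 111.89°  ·
  (0,3): δ = 64.19°  ✓
  (0,4): δ = 23.74°  ✓
  (0,5): δ = 76.08°  ✓
  (1,2): δ = 155.51°  ·
  (1,3): δ = 107.81°  ·
  (1,4): δ = 19.88°  ✓
  (1,5): δ = 32.46°  ✓
  (2,3): δ = 132.29°  ·
  (2,4): δ = 44.36°  ✓
  (2,5): δ = 7.97°  ✓
  (3,4): δ = 92.07°  ·
  (3,5): δ = 39.73°  ✓
  (4,5): δ = 127.66°  ·
antipodal pairs: 8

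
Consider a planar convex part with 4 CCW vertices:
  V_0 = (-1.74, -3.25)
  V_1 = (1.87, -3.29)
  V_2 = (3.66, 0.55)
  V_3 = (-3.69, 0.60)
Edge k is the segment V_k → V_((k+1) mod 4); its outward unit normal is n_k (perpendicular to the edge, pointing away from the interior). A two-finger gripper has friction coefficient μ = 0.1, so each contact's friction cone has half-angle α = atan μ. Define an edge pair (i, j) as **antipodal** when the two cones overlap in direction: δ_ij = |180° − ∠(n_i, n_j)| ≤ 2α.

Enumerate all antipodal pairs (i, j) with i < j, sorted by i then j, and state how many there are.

count = 1; pairs: (0,2)

α = atan 0.1 = 5.71°;  2α = 11.42°
n_0 = (-0.0111, -0.9999)
n_1 = (+0.9064, -0.4225)
n_2 = (+0.0068, +1.0000)
n_3 = (-0.8921, -0.4518)
  (0,1): δ = 114.36°  ·
  (0,2): δ = 0.25°  ✓
  (0,3): δ = 117.50°  ·
  (1,2): δ = 65.40°  ·
  (1,3): δ = 51.85°  ·
  (2,3): δ = 62.75°  ·
antipodal pairs: 1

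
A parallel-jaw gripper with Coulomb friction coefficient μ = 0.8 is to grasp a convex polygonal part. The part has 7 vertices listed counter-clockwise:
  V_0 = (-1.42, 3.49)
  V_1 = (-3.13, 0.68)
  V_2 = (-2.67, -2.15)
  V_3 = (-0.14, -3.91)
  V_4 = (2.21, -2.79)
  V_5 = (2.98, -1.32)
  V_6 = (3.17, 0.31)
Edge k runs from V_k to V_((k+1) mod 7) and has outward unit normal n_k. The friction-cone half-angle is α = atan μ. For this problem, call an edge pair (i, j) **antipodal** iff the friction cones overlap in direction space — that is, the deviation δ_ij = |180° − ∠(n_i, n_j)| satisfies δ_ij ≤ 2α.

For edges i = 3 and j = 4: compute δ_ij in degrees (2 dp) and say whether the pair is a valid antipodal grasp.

δ = 143.13°, invalid

α = atan 0.8 = 38.66°;  2α = 77.32°
edge 3: e_3 = (+2.35, +1.12);  n_3 = (+0.4302, -0.9027)
edge 4: e_4 = (+0.77, +1.47);  n_4 = (+0.8858, -0.4640)
∠(n_3, n_4) = 36.87°
δ = |180° − 36.87°| = 143.13°
143.13° > 2α = 77.32°  →  invalid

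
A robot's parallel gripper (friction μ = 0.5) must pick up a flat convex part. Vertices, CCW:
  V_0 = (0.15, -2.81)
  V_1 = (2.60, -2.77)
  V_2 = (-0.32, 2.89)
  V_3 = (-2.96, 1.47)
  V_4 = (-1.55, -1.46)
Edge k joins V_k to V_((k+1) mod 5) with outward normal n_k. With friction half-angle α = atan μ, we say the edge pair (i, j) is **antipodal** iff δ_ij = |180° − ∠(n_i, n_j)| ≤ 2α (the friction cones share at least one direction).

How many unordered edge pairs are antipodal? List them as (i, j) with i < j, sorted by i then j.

α = atan 0.5 = 26.57°;  2α = 53.13°
n_0 = (+0.0163, -0.9999)
n_1 = (+0.8887, +0.4585)
n_2 = (-0.4737, +0.8807)
n_3 = (-0.9011, -0.4336)
n_4 = (-0.6219, -0.7831)
  (0,1): δ = 63.65°  ·
  (0,2): δ = 27.34°  ✓
  (0,3): δ = 114.76°  ·
  (0,4): δ = 140.61°  ·
  (1,2): δ = 89.01°  ·
  (1,3): δ = 1.59°  ✓
  (1,4): δ = 24.26°  ✓
  (2,3): δ = 92.58°  ·
  (2,4): δ = 66.73°  ·
  (3,4): δ = 154.15°  ·
antipodal pairs: 3

count = 3; pairs: (0,2), (1,3), (1,4)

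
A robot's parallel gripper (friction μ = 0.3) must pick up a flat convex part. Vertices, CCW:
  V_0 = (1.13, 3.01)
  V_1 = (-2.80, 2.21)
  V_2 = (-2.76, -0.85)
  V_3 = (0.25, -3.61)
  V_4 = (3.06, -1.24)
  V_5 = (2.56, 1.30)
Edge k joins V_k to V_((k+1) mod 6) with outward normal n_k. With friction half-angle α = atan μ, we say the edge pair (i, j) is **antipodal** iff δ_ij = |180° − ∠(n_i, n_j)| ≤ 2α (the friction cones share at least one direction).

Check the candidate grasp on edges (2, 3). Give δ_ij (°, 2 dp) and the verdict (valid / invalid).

δ = 97.34°, invalid

α = atan 0.3 = 16.70°;  2α = 33.40°
edge 2: e_2 = (+3.01, -2.76);  n_2 = (-0.6758, -0.7371)
edge 3: e_3 = (+2.81, +2.37);  n_3 = (+0.6447, -0.7644)
∠(n_2, n_3) = 82.66°
δ = |180° − 82.66°| = 97.34°
97.34° > 2α = 33.40°  →  invalid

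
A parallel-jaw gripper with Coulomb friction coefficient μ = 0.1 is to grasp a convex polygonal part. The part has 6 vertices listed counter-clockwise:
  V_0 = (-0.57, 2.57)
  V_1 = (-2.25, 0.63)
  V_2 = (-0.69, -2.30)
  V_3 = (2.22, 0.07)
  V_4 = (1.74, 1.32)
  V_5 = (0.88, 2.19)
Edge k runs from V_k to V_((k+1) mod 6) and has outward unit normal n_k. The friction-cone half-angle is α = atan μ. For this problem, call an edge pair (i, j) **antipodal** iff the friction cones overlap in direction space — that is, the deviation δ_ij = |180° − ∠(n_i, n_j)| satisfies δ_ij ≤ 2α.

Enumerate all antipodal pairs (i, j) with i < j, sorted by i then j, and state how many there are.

count = 2; pairs: (0,2), (1,3)

α = atan 0.1 = 5.71°;  2α = 11.42°
n_0 = (-0.7559, +0.6546)
n_1 = (-0.8827, -0.4700)
n_2 = (+0.6315, -0.7754)
n_3 = (+0.9335, +0.3585)
n_4 = (+0.7112, +0.7030)
n_5 = (+0.2535, +0.9673)
  (0,1): δ = 111.08°  ·
  (0,2): δ = 9.95°  ✓
  (0,3): δ = 61.90°  ·
  (0,4): δ = 85.56°  ·
  (0,5): δ = 116.21°  ·
  (1,2): δ = 78.87°  ·
  (1,3): δ = 7.03°  ✓
  (1,4): δ = 16.64°  ·
  (1,5): δ = 47.28°  ·
  (2,3): δ = 108.15°  ·
  (2,4): δ = 84.49°  ·
  (2,5): δ = 53.85°  ·
  (3,4): δ = 156.34°  ·
  (3,5): δ = 125.69°  ·
  (4,5): δ = 149.35°  ·
antipodal pairs: 2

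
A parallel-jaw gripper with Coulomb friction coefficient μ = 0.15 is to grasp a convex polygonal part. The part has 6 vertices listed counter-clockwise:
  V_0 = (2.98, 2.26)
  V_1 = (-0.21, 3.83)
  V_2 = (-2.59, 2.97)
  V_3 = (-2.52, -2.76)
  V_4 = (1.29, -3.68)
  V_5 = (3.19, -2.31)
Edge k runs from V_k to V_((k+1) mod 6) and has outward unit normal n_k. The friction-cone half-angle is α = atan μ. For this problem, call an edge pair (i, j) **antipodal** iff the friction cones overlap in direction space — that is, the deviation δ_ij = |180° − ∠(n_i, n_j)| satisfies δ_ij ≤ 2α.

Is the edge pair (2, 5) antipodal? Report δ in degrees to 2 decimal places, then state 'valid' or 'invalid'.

α = atan 0.15 = 8.53°;  2α = 17.06°
edge 2: e_2 = (+0.07, -5.73);  n_2 = (-0.9999, -0.0122)
edge 5: e_5 = (-0.21, +4.57);  n_5 = (+0.9989, +0.0459)
∠(n_2, n_5) = 178.07°
δ = |180° − 178.07°| = 1.93°
1.93° ≤ 2α = 17.06°  →  valid

δ = 1.93°, valid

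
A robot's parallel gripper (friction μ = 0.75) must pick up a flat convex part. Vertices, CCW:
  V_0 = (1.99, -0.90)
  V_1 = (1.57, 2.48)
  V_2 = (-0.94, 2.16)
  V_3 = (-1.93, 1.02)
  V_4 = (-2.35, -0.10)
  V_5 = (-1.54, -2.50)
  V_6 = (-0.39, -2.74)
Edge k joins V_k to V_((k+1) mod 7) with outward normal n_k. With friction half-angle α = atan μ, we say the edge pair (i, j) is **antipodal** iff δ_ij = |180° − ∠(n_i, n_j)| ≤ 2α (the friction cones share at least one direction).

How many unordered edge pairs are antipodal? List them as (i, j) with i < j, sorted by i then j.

α = atan 0.75 = 36.87°;  2α = 73.74°
n_0 = (+0.9924, +0.1233)
n_1 = (-0.1265, +0.9920)
n_2 = (-0.7550, +0.6557)
n_3 = (-0.9363, +0.3511)
n_4 = (-0.9475, -0.3198)
n_5 = (-0.2043, -0.9789)
n_6 = (+0.6116, -0.7911)
  (0,1): δ = 89.82°  ·
  (0,2): δ = 48.06°  ✓
  (0,3): δ = 27.64°  ✓
  (0,4): δ = 11.57°  ✓
  (0,5): δ = 71.13°  ✓
  (0,6): δ = 120.62°  ·
  (1,2): δ = 138.24°  ·
  (1,3): δ = 117.82°  ·
  (1,4): δ = 78.62°  ·
  (1,5): δ = 19.05°  ✓
  (1,6): δ = 30.44°  ✓
  (2,3): δ = 159.58°  ·
  (2,4): δ = 120.38°  ·
  (2,5): δ = 60.82°  ✓
  (2,6): δ = 11.32°  ✓
  (3,4): δ = 140.79°  ·
  (3,5): δ = 81.23°  ·
  (3,6): δ = 31.74°  ✓
  (4,5): δ = 120.44°  ·
  (4,6): δ = 70.94°  ✓
  (5,6): δ = 130.50°  ·
antipodal pairs: 10

count = 10; pairs: (0,2), (0,3), (0,4), (0,5), (1,5), (1,6), (2,5), (2,6), (3,6), (4,6)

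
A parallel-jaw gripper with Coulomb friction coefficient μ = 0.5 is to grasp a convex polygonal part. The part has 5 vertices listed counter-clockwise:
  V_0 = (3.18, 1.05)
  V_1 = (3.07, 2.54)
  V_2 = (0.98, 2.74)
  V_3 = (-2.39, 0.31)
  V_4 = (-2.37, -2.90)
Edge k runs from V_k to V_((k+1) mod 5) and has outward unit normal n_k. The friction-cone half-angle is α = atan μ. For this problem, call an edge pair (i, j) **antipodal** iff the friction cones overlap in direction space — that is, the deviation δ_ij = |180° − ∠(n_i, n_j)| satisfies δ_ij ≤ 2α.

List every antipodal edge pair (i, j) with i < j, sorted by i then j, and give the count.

count = 3; pairs: (0,3), (1,4), (2,4)

α = atan 0.5 = 26.57°;  2α = 53.13°
n_0 = (+0.9973, +0.0736)
n_1 = (+0.0953, +0.9955)
n_2 = (-0.5849, +0.8111)
n_3 = (-1.0000, -0.0062)
n_4 = (+0.5798, -0.8147)
  (0,1): δ = 99.69°  ·
  (0,2): δ = 58.43°  ·
  (0,3): δ = 3.87°  ✓
  (0,4): δ = 121.22°  ·
  (1,2): δ = 138.74°  ·
  (1,3): δ = 84.18°  ·
  (1,4): δ = 40.91°  ✓
  (2,3): δ = 125.44°  ·
  (2,4): δ = 0.35°  ✓
  (3,4): δ = 54.92°  ·
antipodal pairs: 3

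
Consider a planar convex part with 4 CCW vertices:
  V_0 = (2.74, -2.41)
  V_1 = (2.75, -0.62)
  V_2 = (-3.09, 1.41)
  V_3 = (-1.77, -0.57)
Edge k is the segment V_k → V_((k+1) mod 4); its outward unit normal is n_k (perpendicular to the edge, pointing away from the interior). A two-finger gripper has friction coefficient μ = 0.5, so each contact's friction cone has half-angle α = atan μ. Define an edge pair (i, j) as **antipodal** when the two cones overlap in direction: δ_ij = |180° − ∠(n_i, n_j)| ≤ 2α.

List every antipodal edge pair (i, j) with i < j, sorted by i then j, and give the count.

α = atan 0.5 = 26.57°;  2α = 53.13°
n_0 = (+1.0000, -0.0056)
n_1 = (+0.3283, +0.9446)
n_2 = (-0.8321, -0.5547)
n_3 = (-0.3778, -0.9259)
  (0,1): δ = 108.85°  ·
  (0,2): δ = 34.01°  ✓
  (0,3): δ = 68.13°  ·
  (1,2): δ = 37.14°  ✓
  (1,3): δ = 3.03°  ✓
  (2,3): δ = 145.88°  ·
antipodal pairs: 3

count = 3; pairs: (0,2), (1,2), (1,3)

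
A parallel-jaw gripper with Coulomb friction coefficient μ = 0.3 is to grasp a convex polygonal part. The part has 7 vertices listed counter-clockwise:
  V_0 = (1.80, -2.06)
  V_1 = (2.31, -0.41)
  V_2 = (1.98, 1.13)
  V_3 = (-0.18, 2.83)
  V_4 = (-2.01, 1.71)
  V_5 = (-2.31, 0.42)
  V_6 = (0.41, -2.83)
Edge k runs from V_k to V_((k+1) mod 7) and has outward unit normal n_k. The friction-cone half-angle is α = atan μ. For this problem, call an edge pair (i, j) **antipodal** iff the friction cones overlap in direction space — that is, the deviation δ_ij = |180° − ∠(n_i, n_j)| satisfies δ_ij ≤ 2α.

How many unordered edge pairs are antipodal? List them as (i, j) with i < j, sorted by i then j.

α = atan 0.3 = 16.70°;  2α = 33.40°
n_0 = (+0.9554, -0.2953)
n_1 = (+0.9778, +0.2095)
n_2 = (+0.6185, +0.7858)
n_3 = (-0.5220, +0.8529)
n_4 = (-0.9740, +0.2265)
n_5 = (-0.7669, -0.6418)
n_6 = (+0.4846, -0.8748)
  (0,1): δ = 150.73°  ·
  (0,2): δ = 111.03°  ·
  (0,3): δ = 41.36°  ·
  (0,4): δ = 4.08°  ✓
  (0,5): δ = 57.10°  ·
  (0,6): δ = 136.16°  ·
  (1,2): δ = 140.30°  ·
  (1,3): δ = 70.63°  ·
  (1,4): δ = 25.19°  ✓
  (1,5): δ = 27.83°  ✓
  (1,6): δ = 106.89°  ·
  (2,3): δ = 110.33°  ·
  (2,4): δ = 64.89°  ·
  (2,5): δ = 11.87°  ✓
  (2,6): δ = 67.19°  ·
  (3,4): δ = 134.56°  ·
  (3,5): δ = 81.54°  ·
  (3,6): δ = 2.48°  ✓
  (4,5): δ = 126.98°  ·
  (4,6): δ = 47.92°  ·
  (5,6): δ = 100.94°  ·
antipodal pairs: 5

count = 5; pairs: (0,4), (1,4), (1,5), (2,5), (3,6)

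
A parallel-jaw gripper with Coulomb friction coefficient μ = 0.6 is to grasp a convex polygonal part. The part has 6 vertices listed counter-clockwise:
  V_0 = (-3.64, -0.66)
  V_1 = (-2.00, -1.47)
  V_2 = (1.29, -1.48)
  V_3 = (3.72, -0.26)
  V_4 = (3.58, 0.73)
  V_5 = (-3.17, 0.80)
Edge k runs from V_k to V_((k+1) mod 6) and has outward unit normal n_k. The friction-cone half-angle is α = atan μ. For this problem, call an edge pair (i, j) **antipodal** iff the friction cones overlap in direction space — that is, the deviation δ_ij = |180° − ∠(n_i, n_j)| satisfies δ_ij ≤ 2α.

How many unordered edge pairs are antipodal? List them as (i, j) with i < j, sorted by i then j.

α = atan 0.6 = 30.96°;  2α = 61.93°
n_0 = (-0.4428, -0.8966)
n_1 = (-0.0030, -1.0000)
n_2 = (+0.4487, -0.8937)
n_3 = (+0.9901, +0.1400)
n_4 = (+0.0104, +0.9999)
n_5 = (-0.9519, +0.3064)
  (0,1): δ = 153.89°  ·
  (0,2): δ = 127.06°  ·
  (0,3): δ = 55.67°  ✓
  (0,4): δ = 25.69°  ✓
  (0,5): δ = 98.44°  ·
  (1,2): δ = 153.17°  ·
  (1,3): δ = 81.78°  ·
  (1,4): δ = 0.42°  ✓
  (1,5): δ = 72.33°  ·
  (2,3): δ = 108.61°  ·
  (2,4): δ = 27.25°  ✓
  (2,5): δ = 45.50°  ✓
  (3,4): δ = 98.64°  ·
  (3,5): δ = 25.89°  ✓
  (4,5): δ = 107.25°  ·
antipodal pairs: 6

count = 6; pairs: (0,3), (0,4), (1,4), (2,4), (2,5), (3,5)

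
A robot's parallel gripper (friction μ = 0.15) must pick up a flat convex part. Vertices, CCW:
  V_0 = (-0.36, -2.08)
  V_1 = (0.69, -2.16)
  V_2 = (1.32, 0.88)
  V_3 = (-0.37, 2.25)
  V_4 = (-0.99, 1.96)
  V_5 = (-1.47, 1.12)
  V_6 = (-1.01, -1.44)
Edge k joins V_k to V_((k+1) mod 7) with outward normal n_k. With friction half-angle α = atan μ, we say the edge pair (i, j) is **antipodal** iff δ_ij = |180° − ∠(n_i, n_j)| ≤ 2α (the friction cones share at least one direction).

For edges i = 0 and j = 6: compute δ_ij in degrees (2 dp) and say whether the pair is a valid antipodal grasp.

δ = 139.80°, invalid

α = atan 0.15 = 8.53°;  2α = 17.06°
edge 0: e_0 = (+1.05, -0.08);  n_0 = (-0.0760, -0.9971)
edge 6: e_6 = (+0.65, -0.64);  n_6 = (-0.7016, -0.7126)
∠(n_0, n_6) = 40.20°
δ = |180° − 40.20°| = 139.80°
139.80° > 2α = 17.06°  →  invalid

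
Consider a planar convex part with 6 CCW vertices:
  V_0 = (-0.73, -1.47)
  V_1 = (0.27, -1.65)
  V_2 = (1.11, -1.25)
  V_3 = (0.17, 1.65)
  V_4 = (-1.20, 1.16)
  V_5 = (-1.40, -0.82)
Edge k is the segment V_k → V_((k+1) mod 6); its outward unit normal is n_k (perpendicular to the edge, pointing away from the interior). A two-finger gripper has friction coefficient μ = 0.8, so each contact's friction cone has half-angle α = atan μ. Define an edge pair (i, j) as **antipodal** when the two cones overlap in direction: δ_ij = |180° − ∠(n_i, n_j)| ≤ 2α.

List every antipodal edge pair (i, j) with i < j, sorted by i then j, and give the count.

count = 7; pairs: (0,2), (0,3), (1,3), (1,4), (2,4), (2,5), (3,5)

α = atan 0.8 = 38.66°;  2α = 77.32°
n_0 = (-0.1772, -0.9842)
n_1 = (+0.4299, -0.9029)
n_2 = (+0.9513, +0.3083)
n_3 = (-0.3368, +0.9416)
n_4 = (-0.9949, +0.1005)
n_5 = (-0.6963, -0.7177)
  (0,1): δ = 144.33°  ·
  (0,2): δ = 61.84°  ✓
  (0,3): δ = 29.88°  ✓
  (0,4): δ = 94.44°  ·
  (0,5): δ = 146.07°  ·
  (1,2): δ = 97.50°  ·
  (1,3): δ = 5.78°  ✓
  (1,4): δ = 58.77°  ✓
  (1,5): δ = 110.40°  ·
  (2,3): δ = 88.28°  ·
  (2,4): δ = 23.73°  ✓
  (2,5): δ = 27.91°  ✓
  (3,4): δ = 115.45°  ·
  (3,5): δ = 63.81°  ✓
  (4,5): δ = 128.36°  ·
antipodal pairs: 7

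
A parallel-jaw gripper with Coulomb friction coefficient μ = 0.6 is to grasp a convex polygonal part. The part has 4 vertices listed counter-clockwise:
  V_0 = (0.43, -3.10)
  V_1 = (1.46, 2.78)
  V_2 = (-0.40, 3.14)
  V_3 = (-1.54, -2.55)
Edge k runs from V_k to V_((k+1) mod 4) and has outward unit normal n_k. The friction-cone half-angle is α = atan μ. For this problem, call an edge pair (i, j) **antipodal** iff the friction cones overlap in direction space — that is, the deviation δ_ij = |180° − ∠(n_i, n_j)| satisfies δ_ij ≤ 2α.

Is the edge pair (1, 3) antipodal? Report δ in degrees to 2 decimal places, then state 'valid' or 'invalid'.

α = atan 0.6 = 30.96°;  2α = 61.93°
edge 1: e_1 = (-1.86, +0.36);  n_1 = (+0.1900, +0.9818)
edge 3: e_3 = (+1.97, -0.55);  n_3 = (-0.2689, -0.9632)
∠(n_1, n_3) = 175.35°
δ = |180° − 175.35°| = 4.65°
4.65° ≤ 2α = 61.93°  →  valid

δ = 4.65°, valid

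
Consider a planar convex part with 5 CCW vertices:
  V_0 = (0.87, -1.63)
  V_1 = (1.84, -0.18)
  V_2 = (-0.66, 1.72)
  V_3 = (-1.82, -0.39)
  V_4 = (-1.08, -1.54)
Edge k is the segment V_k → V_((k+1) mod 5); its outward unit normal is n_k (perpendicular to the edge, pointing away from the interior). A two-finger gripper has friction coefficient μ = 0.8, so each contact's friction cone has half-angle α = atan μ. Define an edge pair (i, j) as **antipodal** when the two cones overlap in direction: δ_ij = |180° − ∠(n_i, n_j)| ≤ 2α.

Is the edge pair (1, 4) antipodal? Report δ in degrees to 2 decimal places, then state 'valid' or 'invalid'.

δ = 34.59°, valid

α = atan 0.8 = 38.66°;  2α = 77.32°
edge 1: e_1 = (-2.50, +1.90);  n_1 = (+0.6051, +0.7962)
edge 4: e_4 = (+1.95, -0.09);  n_4 = (-0.0461, -0.9989)
∠(n_1, n_4) = 145.41°
δ = |180° − 145.41°| = 34.59°
34.59° ≤ 2α = 77.32°  →  valid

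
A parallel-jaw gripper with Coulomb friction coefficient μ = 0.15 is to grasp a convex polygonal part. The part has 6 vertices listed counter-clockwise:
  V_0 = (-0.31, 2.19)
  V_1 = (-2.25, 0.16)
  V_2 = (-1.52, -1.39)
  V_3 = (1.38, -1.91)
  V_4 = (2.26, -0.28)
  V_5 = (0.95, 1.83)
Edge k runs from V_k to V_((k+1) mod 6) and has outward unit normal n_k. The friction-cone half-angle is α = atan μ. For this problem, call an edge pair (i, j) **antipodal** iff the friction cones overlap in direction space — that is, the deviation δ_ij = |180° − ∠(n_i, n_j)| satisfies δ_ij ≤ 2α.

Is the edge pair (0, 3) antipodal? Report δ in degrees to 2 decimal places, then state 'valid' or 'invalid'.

δ = 15.34°, valid

α = atan 0.15 = 8.53°;  2α = 17.06°
edge 0: e_0 = (-1.94, -2.03);  n_0 = (-0.7230, +0.6909)
edge 3: e_3 = (+0.88, +1.63);  n_3 = (+0.8800, -0.4751)
∠(n_0, n_3) = 164.66°
δ = |180° − 164.66°| = 15.34°
15.34° ≤ 2α = 17.06°  →  valid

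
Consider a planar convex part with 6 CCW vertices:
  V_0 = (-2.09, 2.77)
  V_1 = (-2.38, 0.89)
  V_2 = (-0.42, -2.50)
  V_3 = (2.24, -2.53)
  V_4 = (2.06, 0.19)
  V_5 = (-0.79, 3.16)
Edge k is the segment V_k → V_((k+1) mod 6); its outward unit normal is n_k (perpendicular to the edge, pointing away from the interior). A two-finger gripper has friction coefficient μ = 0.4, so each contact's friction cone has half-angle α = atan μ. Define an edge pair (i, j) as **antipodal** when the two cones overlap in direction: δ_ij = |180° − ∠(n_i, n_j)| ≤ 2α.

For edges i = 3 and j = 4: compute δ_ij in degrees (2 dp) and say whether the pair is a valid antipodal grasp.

δ = 139.97°, invalid

α = atan 0.4 = 21.80°;  2α = 43.60°
edge 3: e_3 = (-0.18, +2.72);  n_3 = (+0.9978, +0.0660)
edge 4: e_4 = (-2.85, +2.97);  n_4 = (+0.7215, +0.6924)
∠(n_3, n_4) = 40.03°
δ = |180° − 40.03°| = 139.97°
139.97° > 2α = 43.60°  →  invalid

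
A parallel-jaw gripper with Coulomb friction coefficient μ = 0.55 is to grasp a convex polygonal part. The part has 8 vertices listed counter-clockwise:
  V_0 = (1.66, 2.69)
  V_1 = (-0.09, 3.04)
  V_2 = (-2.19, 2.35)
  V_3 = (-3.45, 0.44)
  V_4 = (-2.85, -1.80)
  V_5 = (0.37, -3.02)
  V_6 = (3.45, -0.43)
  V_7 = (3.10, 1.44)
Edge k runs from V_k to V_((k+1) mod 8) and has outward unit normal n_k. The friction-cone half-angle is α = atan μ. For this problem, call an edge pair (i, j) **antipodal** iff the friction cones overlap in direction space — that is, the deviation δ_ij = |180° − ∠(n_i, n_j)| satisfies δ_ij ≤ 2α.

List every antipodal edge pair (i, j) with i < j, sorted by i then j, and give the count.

count = 9; pairs: (0,4), (0,5), (1,4), (1,5), (2,5), (2,6), (3,6), (3,7), (4,7)

α = atan 0.55 = 28.81°;  2α = 57.62°
n_0 = (+0.1961, +0.9806)
n_1 = (-0.3122, +0.9500)
n_2 = (-0.8347, +0.5507)
n_3 = (-0.9659, -0.2587)
n_4 = (-0.3543, -0.9351)
n_5 = (+0.6436, -0.7654)
n_6 = (+0.9829, +0.1840)
n_7 = (+0.6555, +0.7552)
  (0,1): δ = 150.50°  ·
  (0,2): δ = 112.10°  ·
  (0,3): δ = 63.69°  ·
  (0,4): δ = 9.44°  ✓
  (0,5): δ = 51.37°  ✓
  (0,6): δ = 111.91°  ·
  (0,7): δ = 150.35°  ·
  (1,2): δ = 141.60°  ·
  (1,3): δ = 93.19°  ·
  (1,4): δ = 38.94°  ✓
  (1,5): δ = 21.87°  ✓
  (1,6): δ = 82.41°  ·
  (1,7): δ = 120.85°  ·
  (2,3): δ = 131.59°  ·
  (2,4): δ = 77.34°  ·
  (2,5): δ = 16.53°  ✓
  (2,6): δ = 44.01°  ✓
  (2,7): δ = 82.45°  ·
  (3,4): δ = 125.75°  ·
  (3,5): δ = 64.93°  ·
  (3,6): δ = 4.39°  ✓
  (3,7): δ = 34.05°  ✓
  (4,5): δ = 119.19°  ·
  (4,6): δ = 58.65°  ·
  (4,7): δ = 20.21°  ✓
  (5,6): δ = 119.46°  ·
  (5,7): δ = 81.02°  ·
  (6,7): δ = 141.56°  ·
antipodal pairs: 9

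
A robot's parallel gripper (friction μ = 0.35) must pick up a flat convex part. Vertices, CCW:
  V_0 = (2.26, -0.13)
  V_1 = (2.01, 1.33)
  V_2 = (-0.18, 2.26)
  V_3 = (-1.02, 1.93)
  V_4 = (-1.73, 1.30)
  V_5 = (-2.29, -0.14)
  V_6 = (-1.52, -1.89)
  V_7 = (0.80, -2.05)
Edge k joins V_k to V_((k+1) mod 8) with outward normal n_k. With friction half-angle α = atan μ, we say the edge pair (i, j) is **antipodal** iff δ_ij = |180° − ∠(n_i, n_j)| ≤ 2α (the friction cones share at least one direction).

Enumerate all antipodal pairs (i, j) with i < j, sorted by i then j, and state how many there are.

α = atan 0.35 = 19.29°;  2α = 38.58°
n_0 = (+0.9857, +0.1688)
n_1 = (+0.3909, +0.9204)
n_2 = (-0.3657, +0.9308)
n_3 = (-0.6637, +0.7480)
n_4 = (-0.9320, +0.3624)
n_5 = (-0.9153, -0.4027)
n_6 = (-0.0688, -0.9976)
n_7 = (+0.7960, -0.6053)
  (0,1): δ = 122.73°  ·
  (0,2): δ = 78.27°  ·
  (0,3): δ = 58.13°  ·
  (0,4): δ = 30.97°  ✓
  (0,5): δ = 14.03°  ✓
  (0,6): δ = 76.34°  ·
  (0,7): δ = 133.03°  ·
  (1,2): δ = 135.54°  ·
  (1,3): δ = 115.41°  ·
  (1,4): δ = 88.24°  ·
  (1,5): δ = 43.24°  ·
  (1,6): δ = 19.06°  ✓
  (1,7): δ = 75.76°  ·
  (2,3): δ = 159.86°  ·
  (2,4): δ = 132.70°  ·
  (2,5): δ = 87.70°  ·
  (2,6): δ = 25.39°  ✓
  (2,7): δ = 31.30°  ✓
  (3,4): δ = 152.83°  ·
  (3,5): δ = 107.83°  ·
  (3,6): δ = 45.53°  ·
  (3,7): δ = 11.17°  ✓
  (4,5): δ = 135.00°  ·
  (4,6): δ = 72.69°  ·
  (4,7): δ = 16.00°  ✓
  (5,6): δ = 117.69°  ·
  (5,7): δ = 61.00°  ·
  (6,7): δ = 123.30°  ·
antipodal pairs: 7

count = 7; pairs: (0,4), (0,5), (1,6), (2,6), (2,7), (3,7), (4,7)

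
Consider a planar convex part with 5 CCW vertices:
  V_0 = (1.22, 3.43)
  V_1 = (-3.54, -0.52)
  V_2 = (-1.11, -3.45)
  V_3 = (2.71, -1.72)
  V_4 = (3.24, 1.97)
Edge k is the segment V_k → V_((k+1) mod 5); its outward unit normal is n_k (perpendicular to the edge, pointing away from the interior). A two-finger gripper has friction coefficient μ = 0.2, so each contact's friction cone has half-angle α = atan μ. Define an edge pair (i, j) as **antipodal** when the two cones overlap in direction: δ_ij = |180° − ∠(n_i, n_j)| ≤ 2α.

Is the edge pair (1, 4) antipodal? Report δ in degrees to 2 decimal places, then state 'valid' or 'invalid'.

α = atan 0.2 = 11.31°;  2α = 22.62°
edge 1: e_1 = (+2.43, -2.93);  n_1 = (-0.7697, -0.6384)
edge 4: e_4 = (-2.02, +1.46);  n_4 = (+0.5858, +0.8105)
∠(n_1, n_4) = 165.53°
δ = |180° − 165.53°| = 14.47°
14.47° ≤ 2α = 22.62°  →  valid

δ = 14.47°, valid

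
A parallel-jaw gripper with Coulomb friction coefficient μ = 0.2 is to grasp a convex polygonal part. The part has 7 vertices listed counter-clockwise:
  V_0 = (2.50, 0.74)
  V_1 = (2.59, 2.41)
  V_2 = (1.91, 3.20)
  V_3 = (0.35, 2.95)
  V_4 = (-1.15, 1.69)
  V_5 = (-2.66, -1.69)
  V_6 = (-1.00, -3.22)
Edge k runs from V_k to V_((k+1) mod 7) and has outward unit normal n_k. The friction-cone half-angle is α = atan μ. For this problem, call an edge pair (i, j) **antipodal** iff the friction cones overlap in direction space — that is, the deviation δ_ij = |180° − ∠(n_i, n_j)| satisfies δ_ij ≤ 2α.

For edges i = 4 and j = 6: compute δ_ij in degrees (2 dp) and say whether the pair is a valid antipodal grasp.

α = atan 0.2 = 11.31°;  2α = 22.62°
edge 4: e_4 = (-1.51, -3.38);  n_4 = (-0.9130, +0.4079)
edge 6: e_6 = (+3.50, +3.96);  n_6 = (+0.7493, -0.6622)
∠(n_4, n_6) = 162.60°
δ = |180° − 162.60°| = 17.40°
17.40° ≤ 2α = 22.62°  →  valid

δ = 17.40°, valid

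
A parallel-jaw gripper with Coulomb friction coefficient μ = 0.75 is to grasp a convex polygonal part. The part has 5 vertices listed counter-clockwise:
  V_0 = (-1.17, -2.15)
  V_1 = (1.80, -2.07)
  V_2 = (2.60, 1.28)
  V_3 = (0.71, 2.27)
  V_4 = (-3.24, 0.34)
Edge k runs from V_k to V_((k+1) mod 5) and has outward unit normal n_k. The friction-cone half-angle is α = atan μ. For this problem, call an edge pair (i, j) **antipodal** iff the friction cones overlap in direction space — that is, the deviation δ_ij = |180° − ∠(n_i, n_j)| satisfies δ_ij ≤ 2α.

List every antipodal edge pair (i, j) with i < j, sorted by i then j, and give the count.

count = 5; pairs: (0,2), (0,3), (1,3), (1,4), (2,4)

α = atan 0.75 = 36.87°;  2α = 73.74°
n_0 = (+0.0269, -0.9996)
n_1 = (+0.9727, -0.2323)
n_2 = (+0.4640, +0.8858)
n_3 = (-0.4390, +0.8985)
n_4 = (-0.7690, -0.6393)
  (0,1): δ = 104.97°  ·
  (0,2): δ = 29.19°  ✓
  (0,3): δ = 24.50°  ✓
  (0,4): δ = 128.19°  ·
  (1,2): δ = 104.21°  ·
  (1,3): δ = 50.53°  ✓
  (1,4): δ = 53.17°  ✓
  (2,3): δ = 126.31°  ·
  (2,4): δ = 22.62°  ✓
  (3,4): δ = 76.30°  ·
antipodal pairs: 5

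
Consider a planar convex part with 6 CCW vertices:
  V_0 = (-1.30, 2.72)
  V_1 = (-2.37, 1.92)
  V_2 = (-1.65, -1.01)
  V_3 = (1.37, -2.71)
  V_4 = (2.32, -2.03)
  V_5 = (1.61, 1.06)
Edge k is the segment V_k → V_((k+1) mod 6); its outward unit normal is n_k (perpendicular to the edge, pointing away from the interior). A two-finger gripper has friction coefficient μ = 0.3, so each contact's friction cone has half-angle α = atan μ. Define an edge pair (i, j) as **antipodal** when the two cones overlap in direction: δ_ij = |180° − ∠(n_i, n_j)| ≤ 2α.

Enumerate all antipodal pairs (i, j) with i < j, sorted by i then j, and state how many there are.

count = 3; pairs: (0,3), (1,4), (2,5)

α = atan 0.3 = 16.70°;  2α = 33.40°
n_0 = (-0.5988, +0.8009)
n_1 = (-0.9711, -0.2386)
n_2 = (-0.4905, -0.8714)
n_3 = (+0.5820, -0.8132)
n_4 = (+0.9746, +0.2239)
n_5 = (+0.4955, +0.8686)
  (0,1): δ = 112.98°  ·
  (0,2): δ = 66.16°  ·
  (0,3): δ = 1.19°  ✓
  (0,4): δ = 66.16°  ·
  (0,5): δ = 113.51°  ·
  (1,2): δ = 133.18°  ·
  (1,3): δ = 68.21°  ·
  (1,4): δ = 0.87°  ✓
  (1,5): δ = 46.49°  ·
  (2,3): δ = 115.03°  ·
  (2,4): δ = 47.68°  ·
  (2,5): δ = 0.33°  ✓
  (3,4): δ = 112.65°  ·
  (3,5): δ = 65.30°  ·
  (4,5): δ = 132.64°  ·
antipodal pairs: 3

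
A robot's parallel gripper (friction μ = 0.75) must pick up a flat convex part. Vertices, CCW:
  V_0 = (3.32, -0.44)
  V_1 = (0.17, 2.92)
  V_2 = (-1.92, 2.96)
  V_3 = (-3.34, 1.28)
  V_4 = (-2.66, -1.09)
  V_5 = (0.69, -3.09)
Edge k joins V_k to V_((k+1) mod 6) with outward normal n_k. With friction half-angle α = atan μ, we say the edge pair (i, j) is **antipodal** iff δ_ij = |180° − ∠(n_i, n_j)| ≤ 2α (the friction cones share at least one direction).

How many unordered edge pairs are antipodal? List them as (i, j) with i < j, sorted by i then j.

α = atan 0.75 = 36.87°;  2α = 73.74°
n_0 = (+0.7295, +0.6839)
n_1 = (+0.0191, +0.9998)
n_2 = (-0.7637, +0.6455)
n_3 = (-0.9612, -0.2758)
n_4 = (-0.5126, -0.8586)
n_5 = (+0.7098, -0.7044)
  (0,1): δ = 134.25°  ·
  (0,2): δ = 83.36°  ·
  (0,3): δ = 27.14°  ✓
  (0,4): δ = 16.01°  ✓
  (0,5): δ = 92.06°  ·
  (1,2): δ = 129.11°  ·
  (1,3): δ = 72.89°  ✓
  (1,4): δ = 29.74°  ✓
  (1,5): δ = 46.31°  ✓
  (2,3): δ = 123.78°  ·
  (2,4): δ = 80.63°  ·
  (2,5): δ = 4.58°  ✓
  (3,4): δ = 136.85°  ·
  (3,5): δ = 60.79°  ✓
  (4,5): δ = 103.95°  ·
antipodal pairs: 7

count = 7; pairs: (0,3), (0,4), (1,3), (1,4), (1,5), (2,5), (3,5)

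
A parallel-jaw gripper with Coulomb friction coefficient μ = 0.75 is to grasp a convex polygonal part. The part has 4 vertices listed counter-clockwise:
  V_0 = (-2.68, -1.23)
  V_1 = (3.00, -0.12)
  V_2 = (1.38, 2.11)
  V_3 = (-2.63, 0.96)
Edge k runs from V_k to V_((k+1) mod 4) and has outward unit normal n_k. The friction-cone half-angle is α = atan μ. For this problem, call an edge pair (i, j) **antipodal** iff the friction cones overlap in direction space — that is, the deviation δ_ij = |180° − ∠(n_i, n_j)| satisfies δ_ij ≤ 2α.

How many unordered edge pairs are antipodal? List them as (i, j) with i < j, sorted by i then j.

count = 3; pairs: (0,1), (0,2), (1,3)

α = atan 0.75 = 36.87°;  2α = 73.74°
n_0 = (+0.1918, -0.9814)
n_1 = (+0.8090, +0.5877)
n_2 = (-0.2757, +0.9613)
n_3 = (-0.9997, +0.0228)
  (0,1): δ = 65.06°  ✓
  (0,2): δ = 4.94°  ✓
  (0,3): δ = 77.63°  ·
  (1,2): δ = 109.99°  ·
  (1,3): δ = 37.30°  ✓
  (2,3): δ = 107.31°  ·
antipodal pairs: 3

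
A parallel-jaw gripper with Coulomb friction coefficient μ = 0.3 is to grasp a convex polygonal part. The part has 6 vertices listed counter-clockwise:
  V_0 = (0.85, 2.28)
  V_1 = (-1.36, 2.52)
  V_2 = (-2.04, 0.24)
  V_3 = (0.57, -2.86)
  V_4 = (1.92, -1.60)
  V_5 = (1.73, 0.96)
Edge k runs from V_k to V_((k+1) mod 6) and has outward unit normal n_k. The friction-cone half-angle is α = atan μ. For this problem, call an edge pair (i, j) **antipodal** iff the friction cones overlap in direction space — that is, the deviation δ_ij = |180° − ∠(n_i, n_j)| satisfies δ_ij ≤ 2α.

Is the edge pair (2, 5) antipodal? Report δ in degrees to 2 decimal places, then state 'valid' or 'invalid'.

δ = 6.41°, valid

α = atan 0.3 = 16.70°;  2α = 33.40°
edge 2: e_2 = (+2.61, -3.10);  n_2 = (-0.7650, -0.6441)
edge 5: e_5 = (-0.88, +1.32);  n_5 = (+0.8321, +0.5547)
∠(n_2, n_5) = 173.59°
δ = |180° − 173.59°| = 6.41°
6.41° ≤ 2α = 33.40°  →  valid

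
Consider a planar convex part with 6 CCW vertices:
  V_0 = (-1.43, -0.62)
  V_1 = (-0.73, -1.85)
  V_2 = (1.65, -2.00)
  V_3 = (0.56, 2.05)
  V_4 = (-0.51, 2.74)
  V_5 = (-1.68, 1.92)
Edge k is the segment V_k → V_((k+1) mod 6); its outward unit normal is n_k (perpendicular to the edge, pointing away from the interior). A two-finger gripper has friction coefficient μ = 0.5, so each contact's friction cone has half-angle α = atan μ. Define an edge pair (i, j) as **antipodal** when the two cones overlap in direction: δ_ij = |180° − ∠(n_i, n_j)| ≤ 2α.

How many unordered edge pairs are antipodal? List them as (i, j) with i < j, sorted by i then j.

α = atan 0.5 = 26.57°;  2α = 53.13°
n_0 = (-0.8691, -0.4946)
n_1 = (-0.0629, -0.9980)
n_2 = (+0.9656, +0.2599)
n_3 = (+0.5419, +0.8404)
n_4 = (-0.5739, +0.8189)
n_5 = (-0.9952, -0.0980)
  (0,1): δ = 123.25°  ·
  (0,2): δ = 14.58°  ✓
  (0,3): δ = 27.54°  ✓
  (0,4): δ = 95.38°  ·
  (0,5): δ = 155.98°  ·
  (1,2): δ = 71.33°  ·
  (1,3): δ = 29.21°  ✓
  (1,4): δ = 38.63°  ✓
  (1,5): δ = 99.23°  ·
  (2,3): δ = 137.88°  ·
  (2,4): δ = 70.04°  ·
  (2,5): δ = 9.44°  ✓
  (3,4): δ = 112.16°  ·
  (3,5): δ = 51.56°  ✓
  (4,5): δ = 119.40°  ·
antipodal pairs: 6

count = 6; pairs: (0,2), (0,3), (1,3), (1,4), (2,5), (3,5)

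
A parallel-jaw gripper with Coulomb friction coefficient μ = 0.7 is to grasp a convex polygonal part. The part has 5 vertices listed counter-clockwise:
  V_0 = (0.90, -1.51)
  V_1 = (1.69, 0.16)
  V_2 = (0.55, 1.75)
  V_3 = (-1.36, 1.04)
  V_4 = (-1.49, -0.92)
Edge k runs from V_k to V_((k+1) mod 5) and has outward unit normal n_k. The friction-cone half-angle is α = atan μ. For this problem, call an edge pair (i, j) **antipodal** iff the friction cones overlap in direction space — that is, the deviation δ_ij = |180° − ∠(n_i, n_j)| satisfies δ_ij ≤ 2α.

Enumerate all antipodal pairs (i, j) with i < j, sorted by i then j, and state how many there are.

count = 5; pairs: (0,2), (0,3), (1,3), (1,4), (2,4)

α = atan 0.7 = 34.99°;  2α = 69.98°
n_0 = (+0.9040, -0.4276)
n_1 = (+0.8127, +0.5827)
n_2 = (-0.3484, +0.9373)
n_3 = (-0.9978, +0.0662)
n_4 = (-0.2397, -0.9709)
  (0,1): δ = 119.04°  ·
  (0,2): δ = 44.29°  ✓
  (0,3): δ = 21.52°  ✓
  (0,4): δ = 101.45°  ·
  (1,2): δ = 105.25°  ·
  (1,3): δ = 39.43°  ✓
  (1,4): δ = 40.49°  ✓
  (2,3): δ = 114.19°  ·
  (2,4): δ = 34.26°  ✓
  (3,4): δ = 100.07°  ·
antipodal pairs: 5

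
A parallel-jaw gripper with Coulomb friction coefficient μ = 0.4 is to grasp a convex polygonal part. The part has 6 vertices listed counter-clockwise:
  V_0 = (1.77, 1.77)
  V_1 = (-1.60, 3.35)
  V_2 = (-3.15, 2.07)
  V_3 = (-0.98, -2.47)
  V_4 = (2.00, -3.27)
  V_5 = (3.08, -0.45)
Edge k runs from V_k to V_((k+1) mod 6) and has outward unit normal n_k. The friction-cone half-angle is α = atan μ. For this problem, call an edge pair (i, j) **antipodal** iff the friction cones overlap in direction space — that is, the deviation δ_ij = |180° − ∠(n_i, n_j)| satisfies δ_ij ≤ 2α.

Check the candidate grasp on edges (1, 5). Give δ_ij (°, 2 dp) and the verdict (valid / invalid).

α = atan 0.4 = 21.80°;  2α = 43.60°
edge 1: e_1 = (-1.55, -1.28);  n_1 = (-0.6368, +0.7711)
edge 5: e_5 = (-1.31, +2.22);  n_5 = (+0.8612, +0.5082)
∠(n_1, n_5) = 99.01°
δ = |180° − 99.01°| = 80.99°
80.99° > 2α = 43.60°  →  invalid

δ = 80.99°, invalid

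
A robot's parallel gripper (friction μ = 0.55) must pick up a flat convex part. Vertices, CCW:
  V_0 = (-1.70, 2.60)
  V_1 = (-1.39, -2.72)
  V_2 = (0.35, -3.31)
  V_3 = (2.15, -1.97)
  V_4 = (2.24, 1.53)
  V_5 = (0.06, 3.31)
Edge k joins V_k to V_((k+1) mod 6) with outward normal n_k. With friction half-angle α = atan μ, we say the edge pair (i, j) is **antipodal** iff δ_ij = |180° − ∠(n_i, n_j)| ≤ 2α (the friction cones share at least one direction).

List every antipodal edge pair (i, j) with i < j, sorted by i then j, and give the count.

count = 6; pairs: (0,2), (0,3), (0,4), (1,4), (1,5), (2,5)

α = atan 0.55 = 28.81°;  2α = 57.62°
n_0 = (-0.9983, -0.0582)
n_1 = (-0.3211, -0.9470)
n_2 = (+0.5971, -0.8021)
n_3 = (+0.9997, -0.0257)
n_4 = (+0.6325, +0.7746)
n_5 = (-0.3741, +0.9274)
  (0,1): δ = 112.07°  ·
  (0,2): δ = 56.67°  ✓
  (0,3): δ = 4.81°  ✓
  (0,4): δ = 47.43°  ✓
  (0,5): δ = 108.63°  ·
  (1,2): δ = 124.60°  ·
  (1,3): δ = 72.74°  ·
  (1,4): δ = 20.50°  ✓
  (1,5): δ = 40.70°  ✓
  (2,3): δ = 128.14°  ·
  (2,4): δ = 75.90°  ·
  (2,5): δ = 14.70°  ✓
  (3,4): δ = 127.76°  ·
  (3,5): δ = 66.56°  ·
  (4,5): δ = 118.80°  ·
antipodal pairs: 6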